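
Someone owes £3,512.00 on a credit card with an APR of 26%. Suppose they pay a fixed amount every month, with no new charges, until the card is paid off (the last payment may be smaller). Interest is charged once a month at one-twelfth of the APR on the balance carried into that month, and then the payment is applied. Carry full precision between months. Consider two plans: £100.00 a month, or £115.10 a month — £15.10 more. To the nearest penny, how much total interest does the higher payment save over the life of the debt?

Monthly rate r = 26%/12 = 2.16667% = 0.0216667.
At £100.00/mo: n = ⌈−ln(1 − rB₀/P)/ln(1+r)⌉ = 67 payments (last £76.16); total interest = total paid − £3,512.00 = £3,164.16.
At £115.10/mo: 51 payments (last £55.64); total interest £2,298.64.
Interest saved = £3,164.16 − £2,298.64 = £865.52.

£865.52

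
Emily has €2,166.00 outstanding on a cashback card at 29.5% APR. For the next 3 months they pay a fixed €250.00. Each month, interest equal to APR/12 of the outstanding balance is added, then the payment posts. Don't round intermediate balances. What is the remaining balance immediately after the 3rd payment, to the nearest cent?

Monthly rate r = 29.5%/12 = 2.45833% = 0.0245833.
Each month: B ← B·(1+r) − €250.00.
Month 1: interest €53.25; balance after payment €1,969.25.
Month 2: interest €48.41; balance after payment €1,767.66.
Month 3: interest €43.45; balance after payment €1,561.11.

€1,561.11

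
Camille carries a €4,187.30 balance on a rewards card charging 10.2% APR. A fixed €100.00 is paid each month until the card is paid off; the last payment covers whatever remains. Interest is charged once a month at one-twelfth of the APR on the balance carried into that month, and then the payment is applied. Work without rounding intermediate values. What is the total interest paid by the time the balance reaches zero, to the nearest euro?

Monthly rate r = 10.2%/12 = 0.85% = 0.0085.
Payoff takes n = ⌈−ln(1 − rB₀/P)/ln(1+r)⌉ = ⌈51.976⌉ = 52 payments; the last is €97.66.
Total paid = 51·€100.00 + €97.66 = €5,197.66.
Total interest = total paid − principal = €5,197.66 − €4,187.30 = €1,010.36.

€1,010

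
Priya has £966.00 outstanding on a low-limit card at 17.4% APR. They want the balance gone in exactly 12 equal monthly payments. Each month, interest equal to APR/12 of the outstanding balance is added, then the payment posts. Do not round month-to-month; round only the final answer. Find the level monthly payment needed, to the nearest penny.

£88.29

Monthly rate r = 17.4%/12 = 1.45% = 0.0145.
Level-payment amortization: P = B₀·r / (1 − (1+r)^(−n)) = 966.00·0.0145 / (1 − 1.0145^(−12)).
Denominator 1 − (1+r)^(−12) = 0.158652548.
P = 14.007 / 0.158652548 ≈ 88.29.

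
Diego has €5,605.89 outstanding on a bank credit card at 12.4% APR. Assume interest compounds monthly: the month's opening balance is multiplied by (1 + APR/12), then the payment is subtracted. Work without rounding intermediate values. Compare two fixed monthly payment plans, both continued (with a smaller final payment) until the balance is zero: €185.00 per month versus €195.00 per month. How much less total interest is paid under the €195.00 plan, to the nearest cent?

€73.00

Monthly rate r = 12.4%/12 = 1.03333% = 0.0103333.
At €185.00/mo: n = ⌈−ln(1 − rB₀/P)/ln(1+r)⌉ = 37 payments (last €99.34); total interest = total paid − €5,605.89 = €1,153.45.
At €195.00/mo: 35 payments (last €56.34); total interest €1,080.45.
Interest saved = €1,153.45 − €1,080.45 = €73.00.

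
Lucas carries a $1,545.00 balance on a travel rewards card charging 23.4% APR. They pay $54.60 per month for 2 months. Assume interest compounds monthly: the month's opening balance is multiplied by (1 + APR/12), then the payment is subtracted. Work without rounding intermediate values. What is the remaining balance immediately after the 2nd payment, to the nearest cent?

Monthly rate r = 23.4%/12 = 1.95% = 0.0195.
Each month: B ← B·(1+r) − $54.60.
Month 1: interest $30.13; balance after payment $1,520.53.
Month 2: interest $29.65; balance after payment $1,495.58.

$1,495.58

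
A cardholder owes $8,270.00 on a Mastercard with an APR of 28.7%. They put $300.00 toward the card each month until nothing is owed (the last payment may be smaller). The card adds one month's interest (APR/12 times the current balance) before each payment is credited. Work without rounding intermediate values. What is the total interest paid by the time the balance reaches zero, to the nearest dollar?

Monthly rate r = 28.7%/12 = 2.39167% = 0.0239167.
Payoff takes n = ⌈−ln(1 − rB₀/P)/ln(1+r)⌉ = ⌈45.558⌉ = 46 payments; the last is $168.16.
Total paid = 45·$300.00 + $168.16 = $13,668.16.
Total interest = total paid − principal = $13,668.16 − $8,270.00 = $5,398.16.

$5,398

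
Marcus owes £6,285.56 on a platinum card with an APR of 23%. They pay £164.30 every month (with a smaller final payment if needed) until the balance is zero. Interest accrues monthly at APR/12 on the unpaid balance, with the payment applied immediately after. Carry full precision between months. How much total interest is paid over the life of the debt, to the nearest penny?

Monthly rate r = 23%/12 = 1.91667% = 0.0191667.
Payoff takes n = ⌈−ln(1 − rB₀/P)/ln(1+r)⌉ = ⌈69.604⌉ = 70 payments; the last is £99.58.
Total paid = 69·£164.30 + £99.58 = £11,436.28.
Total interest = total paid − principal = £11,436.28 − £6,285.56 = £5,150.72.

£5,150.72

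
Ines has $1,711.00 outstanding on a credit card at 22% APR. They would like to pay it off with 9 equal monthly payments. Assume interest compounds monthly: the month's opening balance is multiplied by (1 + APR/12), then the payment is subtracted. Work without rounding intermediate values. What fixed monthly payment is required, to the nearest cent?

$207.96

Monthly rate r = 22%/12 = 1.83333% = 0.0183333.
Level-payment amortization: P = B₀·r / (1 − (1+r)^(−n)) = 1711.00·0.0183333 / (1 − 1.01833^(−9)).
Denominator 1 − (1+r)^(−9) = 0.150838371.
P = 31.3683 / 0.150838371 ≈ 207.96.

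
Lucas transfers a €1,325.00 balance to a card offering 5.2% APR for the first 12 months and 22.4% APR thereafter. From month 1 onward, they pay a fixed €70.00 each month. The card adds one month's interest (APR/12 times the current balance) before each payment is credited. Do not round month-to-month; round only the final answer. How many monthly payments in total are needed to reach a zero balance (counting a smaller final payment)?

Promo months 1–12 at r₀ = 5.2%/12 = 0.00433333; months 13+ at r₁ = 22.4%/12 = 0.0186667.
After month 12: iterate B ← B·(1+r₀) − €70.00 for 12 months → €535.25.
Then at r₁ with €70.00/mo: n₂ = −ln(1 − r₁·B/P)/ln(1+r₁) ≈ 8.33 → 9 more payments.

21 months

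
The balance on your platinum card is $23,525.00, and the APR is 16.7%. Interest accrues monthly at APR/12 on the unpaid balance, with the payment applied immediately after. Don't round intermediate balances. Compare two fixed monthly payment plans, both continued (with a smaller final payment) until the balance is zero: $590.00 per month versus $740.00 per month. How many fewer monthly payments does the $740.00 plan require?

Monthly rate r = 16.7%/12 = 1.39167% = 0.0139167.
At $590.00/mo: n = ⌈−ln(1 − rB₀/P)/ln(1+r)⌉ = 59 payments (last $336.08); total interest = total paid − $23,525.00 = $11,031.08.
At $740.00/mo: 43 payments (last $197.83); total interest $7,752.83.
Payments saved = 59 − 43 = 16.

16 fewer payments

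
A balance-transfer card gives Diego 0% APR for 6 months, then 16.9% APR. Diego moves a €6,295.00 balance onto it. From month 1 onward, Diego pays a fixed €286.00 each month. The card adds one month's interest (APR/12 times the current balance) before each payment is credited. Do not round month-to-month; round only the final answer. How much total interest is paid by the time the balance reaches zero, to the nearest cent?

Promo months 1–6 at r₀ = 0%/12 = 0; months 7+ at r₁ = 16.9%/12 = 0.0140833.
After month 6 (no interest yet): B = €6,295.00 − 6·€286.00 = €4,579.00.
Then at r₁ with €286.00/mo: n₂ = −ln(1 − r₁·B/P)/ln(1+r₁) ≈ 18.27 → 19 more payments.
Total paid = 24·€286.00 + €77.73 = €6,941.73; interest = €6,941.73 − €6,295.00 = €646.73.

€646.73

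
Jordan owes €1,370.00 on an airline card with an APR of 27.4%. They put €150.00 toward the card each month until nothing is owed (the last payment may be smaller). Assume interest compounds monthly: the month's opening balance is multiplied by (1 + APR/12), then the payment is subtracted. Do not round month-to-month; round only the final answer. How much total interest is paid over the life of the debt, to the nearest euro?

Monthly rate r = 27.4%/12 = 2.28333% = 0.0228333.
Payoff takes n = ⌈−ln(1 − rB₀/P)/ln(1+r)⌉ = ⌈10.359⌉ = 11 payments; the last is €54.31.
Total paid = 10·€150.00 + €54.31 = €1,554.31.
Total interest = total paid − principal = €1,554.31 − €1,370.00 = €184.31.

€184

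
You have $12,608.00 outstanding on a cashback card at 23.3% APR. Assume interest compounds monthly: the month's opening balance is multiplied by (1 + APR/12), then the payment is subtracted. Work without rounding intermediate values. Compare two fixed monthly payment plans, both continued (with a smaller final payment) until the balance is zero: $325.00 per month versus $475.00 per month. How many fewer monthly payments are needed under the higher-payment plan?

Monthly rate r = 23.3%/12 = 1.94167% = 0.0194167.
At $325.00/mo: n = ⌈−ln(1 − rB₀/P)/ln(1+r)⌉ = 73 payments (last $250.13); total interest = total paid − $12,608.00 = $11,042.13.
At $475.00/mo: 38 payments (last $318.62); total interest $5,285.62.
Payments saved = 73 − 38 = 35.

35 fewer payments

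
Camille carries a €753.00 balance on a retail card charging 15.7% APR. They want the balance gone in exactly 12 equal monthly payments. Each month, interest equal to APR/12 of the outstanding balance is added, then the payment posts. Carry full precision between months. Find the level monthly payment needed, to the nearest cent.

Monthly rate r = 15.7%/12 = 1.30833% = 0.0130833.
Level-payment amortization: P = B₀·r / (1 − (1+r)^(−n)) = 753.00·0.0130833 / (1 − 1.01308^(−12)).
Denominator 1 − (1+r)^(−12) = 0.144425263.
P = 9.85175 / 0.144425263 ≈ 68.21.

€68.21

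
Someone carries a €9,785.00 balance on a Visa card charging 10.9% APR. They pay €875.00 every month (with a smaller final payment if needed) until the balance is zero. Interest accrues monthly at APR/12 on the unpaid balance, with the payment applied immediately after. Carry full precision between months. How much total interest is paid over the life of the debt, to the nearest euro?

€581

Monthly rate r = 10.9%/12 = 0.908333% = 0.00908333.
Payoff takes n = ⌈−ln(1 − rB₀/P)/ln(1+r)⌉ = ⌈11.846⌉ = 12 payments; the last is €740.72.
Total paid = 11·€875.00 + €740.72 = €10,365.72.
Total interest = total paid − principal = €10,365.72 − €9,785.00 = €580.72.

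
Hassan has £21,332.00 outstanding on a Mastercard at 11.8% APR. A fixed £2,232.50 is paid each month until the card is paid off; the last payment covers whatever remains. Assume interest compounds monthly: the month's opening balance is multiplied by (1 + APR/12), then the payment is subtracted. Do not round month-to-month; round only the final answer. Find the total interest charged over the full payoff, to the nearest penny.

£1,180.53

Monthly rate r = 11.8%/12 = 0.983333% = 0.00983333.
Payoff takes n = ⌈−ln(1 − rB₀/P)/ln(1+r)⌉ = ⌈10.084⌉ = 11 payments; the last is £187.53.
Total paid = 10·£2,232.50 + £187.53 = £22,512.53.
Total interest = total paid − principal = £22,512.53 − £21,332.00 = £1,180.53.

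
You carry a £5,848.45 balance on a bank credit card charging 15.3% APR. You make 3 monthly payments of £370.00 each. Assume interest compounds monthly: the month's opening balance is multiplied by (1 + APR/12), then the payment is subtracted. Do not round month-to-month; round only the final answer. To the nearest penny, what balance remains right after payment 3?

Monthly rate r = 15.3%/12 = 1.275% = 0.01275.
Each month: B ← B·(1+r) − £370.00.
Month 1: interest £74.57; balance after payment £5,553.02.
Month 2: interest £70.80; balance after payment £5,253.82.
Month 3: interest £66.99; balance after payment £4,950.80.

£4,950.80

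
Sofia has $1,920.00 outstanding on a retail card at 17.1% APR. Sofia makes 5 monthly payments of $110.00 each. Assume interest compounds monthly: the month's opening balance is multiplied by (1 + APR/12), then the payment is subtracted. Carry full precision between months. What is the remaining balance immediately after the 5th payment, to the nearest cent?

$1,494.85

Monthly rate r = 17.1%/12 = 1.425% = 0.01425.
Each month: B ← B·(1+r) − $110.00.
Month 1: interest $27.36; balance after payment $1,837.36.
Month 2: interest $26.18; balance after payment $1,753.54.
Month 3: interest $24.99; balance after payment $1,668.53.
Month 4: interest $23.78; balance after payment $1,582.31.
Month 5: interest $22.55; balance after payment $1,494.85.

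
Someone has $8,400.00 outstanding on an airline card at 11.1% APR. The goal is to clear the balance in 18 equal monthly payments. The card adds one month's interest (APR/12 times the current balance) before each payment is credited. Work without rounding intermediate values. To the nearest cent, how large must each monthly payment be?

$508.74

Monthly rate r = 11.1%/12 = 0.925% = 0.00925.
Level-payment amortization: P = B₀·r / (1 − (1+r)^(−n)) = 8400.00·0.00925 / (1 − 1.00925^(−18)).
Denominator 1 − (1+r)^(−18) = 0.152728975.
P = 77.7 / 0.152728975 ≈ 508.74.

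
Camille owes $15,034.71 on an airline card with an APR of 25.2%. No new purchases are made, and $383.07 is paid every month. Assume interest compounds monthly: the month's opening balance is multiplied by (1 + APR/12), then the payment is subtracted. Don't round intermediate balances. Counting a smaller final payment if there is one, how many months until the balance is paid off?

Monthly rate r = 25.2%/12 = 2.1% = 0.021.
Recurrence: B ← B·(1+r) − $383.07.
Month 1: interest $315.73; balance after payment $14,967.37.
Month 2: interest $314.31; balance after payment $14,898.61.
Closed form: n = −ln(1 − rB₀/P)/ln(1+r) = −ln(0.17579)/ln(1.021) ≈ 83.649, so the balance reaches zero during payment 84.

84 months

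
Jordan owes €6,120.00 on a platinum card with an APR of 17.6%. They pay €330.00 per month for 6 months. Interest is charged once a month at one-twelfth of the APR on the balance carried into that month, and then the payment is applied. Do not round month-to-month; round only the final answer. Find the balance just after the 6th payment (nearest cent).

Monthly rate r = 17.6%/12 = 1.46667% = 0.0146667.
Each month: B ← B·(1+r) − €330.00.
Month 1: interest €89.76; balance after payment €5,879.76.
Month 2: interest €86.24; balance after payment €5,636.00.
Month 3: interest €82.66; balance after payment €5,388.66.
Month 4: interest €79.03; balance after payment €5,137.69.
Month 5: interest €75.35; balance after payment €4,883.04.
Month 6: interest €71.62; balance after payment €4,624.66.

€4,624.66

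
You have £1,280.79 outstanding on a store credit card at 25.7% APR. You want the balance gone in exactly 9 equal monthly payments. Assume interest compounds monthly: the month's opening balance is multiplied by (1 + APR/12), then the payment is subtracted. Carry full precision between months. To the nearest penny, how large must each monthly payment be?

Monthly rate r = 25.7%/12 = 2.14167% = 0.0214167.
Level-payment amortization: P = B₀·r / (1 − (1+r)^(−n)) = 1280.79·0.0214167 / (1 − 1.02142^(−9)).
Denominator 1 − (1+r)^(−9) = 0.173631908.
P = 27.4303 / 0.173631908 ≈ 157.98.

£157.98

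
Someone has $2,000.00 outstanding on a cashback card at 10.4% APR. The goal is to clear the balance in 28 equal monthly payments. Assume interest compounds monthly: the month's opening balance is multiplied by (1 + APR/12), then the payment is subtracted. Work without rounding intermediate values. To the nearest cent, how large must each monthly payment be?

Monthly rate r = 10.4%/12 = 0.866667% = 0.00866667.
Level-payment amortization: P = B₀·r / (1 − (1+r)^(−n)) = 2000.00·0.00866667 / (1 − 1.00867^(−28)).
Denominator 1 − (1+r)^(−28) = 0.214646346.
P = 17.3333 / 0.214646346 ≈ 80.75.

$80.75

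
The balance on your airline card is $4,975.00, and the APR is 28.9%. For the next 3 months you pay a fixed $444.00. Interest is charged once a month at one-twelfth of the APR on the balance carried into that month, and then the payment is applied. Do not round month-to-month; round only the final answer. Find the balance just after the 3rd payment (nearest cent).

$3,978.83

Monthly rate r = 28.9%/12 = 2.40833% = 0.0240833.
Each month: B ← B·(1+r) − $444.00.
Month 1: interest $119.81; balance after payment $4,650.81.
Month 2: interest $112.01; balance after payment $4,318.82.
Month 3: interest $104.01; balance after payment $3,978.83.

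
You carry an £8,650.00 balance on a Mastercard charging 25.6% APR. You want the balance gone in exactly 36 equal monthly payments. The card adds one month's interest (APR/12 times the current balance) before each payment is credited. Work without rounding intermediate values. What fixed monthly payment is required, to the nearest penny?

Monthly rate r = 25.6%/12 = 2.13333% = 0.0213333.
Level-payment amortization: P = B₀·r / (1 − (1+r)^(−n)) = 8650.00·0.0213333 / (1 − 1.02133^(−36)).
Denominator 1 − (1+r)^(−36) = 0.53229741.
P = 184.533 / 0.53229741 ≈ 346.67.

£346.67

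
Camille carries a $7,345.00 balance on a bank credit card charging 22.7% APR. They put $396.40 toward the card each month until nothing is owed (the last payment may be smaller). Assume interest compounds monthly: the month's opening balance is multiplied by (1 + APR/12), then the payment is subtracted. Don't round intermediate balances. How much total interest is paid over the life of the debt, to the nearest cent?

$1,783.97

Monthly rate r = 22.7%/12 = 1.89167% = 0.0189167.
Payoff takes n = ⌈−ln(1 − rB₀/P)/ln(1+r)⌉ = ⌈23.029⌉ = 24 payments; the last is $11.77.
Total paid = 23·$396.40 + $11.77 = $9,128.97.
Total interest = total paid − principal = $9,128.97 − $7,345.00 = $1,783.97.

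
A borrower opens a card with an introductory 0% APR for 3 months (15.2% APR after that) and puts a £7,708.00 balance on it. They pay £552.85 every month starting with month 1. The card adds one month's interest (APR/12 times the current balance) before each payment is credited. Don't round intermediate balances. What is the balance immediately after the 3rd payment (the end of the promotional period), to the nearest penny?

Promo months 1–3 at r₀ = 0%/12 = 0; months 4+ at r₁ = 15.2%/12 = 0.0126667.
After month 3 (no interest yet): B = £7,708.00 − 3·£552.85 = £6,049.45.

£6,049.45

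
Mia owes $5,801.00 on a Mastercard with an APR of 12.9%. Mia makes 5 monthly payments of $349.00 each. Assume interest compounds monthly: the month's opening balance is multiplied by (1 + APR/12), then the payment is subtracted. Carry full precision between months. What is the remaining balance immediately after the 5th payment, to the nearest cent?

$4,336.66

Monthly rate r = 12.9%/12 = 1.075% = 0.01075.
Each month: B ← B·(1+r) − $349.00.
Month 1: interest $62.36; balance after payment $5,514.36.
Month 2: interest $59.28; balance after payment $5,224.64.
Month 3: interest $56.16; balance after payment $4,931.81.
Month 4: interest $53.02; balance after payment $4,635.82.
Month 5: interest $49.84; balance after payment $4,336.66.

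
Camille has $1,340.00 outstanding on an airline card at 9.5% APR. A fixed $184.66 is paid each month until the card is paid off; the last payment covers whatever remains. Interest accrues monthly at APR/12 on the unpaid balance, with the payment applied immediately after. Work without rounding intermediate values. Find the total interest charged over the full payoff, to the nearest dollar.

$46

Monthly rate r = 9.5%/12 = 0.791667% = 0.00791667.
Payoff takes n = ⌈−ln(1 − rB₀/P)/ln(1+r)⌉ = ⌈7.503⌉ = 8 payments; the last is $93.05.
Total paid = 7·$184.66 + $93.05 = $1,385.67.
Total interest = total paid − principal = $1,385.67 − $1,340.00 = $45.67.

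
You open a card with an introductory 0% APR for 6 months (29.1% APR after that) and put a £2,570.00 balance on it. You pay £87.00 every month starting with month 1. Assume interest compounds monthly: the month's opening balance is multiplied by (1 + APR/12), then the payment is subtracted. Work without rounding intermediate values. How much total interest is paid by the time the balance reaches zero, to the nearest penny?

Promo months 1–6 at r₀ = 0%/12 = 0; months 7+ at r₁ = 29.1%/12 = 0.02425.
After month 6 (no interest yet): B = £2,570.00 − 6·£87.00 = £2,048.00.
Then at r₁ with £87.00/mo: n₂ = −ln(1 − r₁·B/P)/ln(1+r₁) ≈ 35.31 → 36 more payments.
Total paid = 41·£87.00 + £26.83 = £3,593.83; interest = £3,593.83 − £2,570.00 = £1,023.83.

£1,023.83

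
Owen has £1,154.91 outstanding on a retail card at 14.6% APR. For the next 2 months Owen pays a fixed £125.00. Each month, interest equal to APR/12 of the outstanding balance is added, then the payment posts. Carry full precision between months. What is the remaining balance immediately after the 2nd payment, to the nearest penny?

Monthly rate r = 14.6%/12 = 1.21667% = 0.0121667.
Each month: B ← B·(1+r) − £125.00.
Month 1: interest £14.05; balance after payment £1,043.96.
Month 2: interest £12.70; balance after payment £931.66.

£931.66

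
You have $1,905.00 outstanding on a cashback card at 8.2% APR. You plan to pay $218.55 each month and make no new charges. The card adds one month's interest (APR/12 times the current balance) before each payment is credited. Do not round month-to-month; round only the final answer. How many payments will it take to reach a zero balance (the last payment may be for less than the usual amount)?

10 months

Monthly rate r = 8.2%/12 = 0.683333% = 0.00683333.
Recurrence: B ← B·(1+r) − $218.55.
Month 1: interest $13.02; balance after payment $1,699.47.
Month 2: interest $11.61; balance after payment $1,492.53.
Closed form: n = −ln(1 − rB₀/P)/ln(1+r) = −ln(0.94044)/ln(1.00683) ≈ 9.018, so the balance reaches zero during payment 10.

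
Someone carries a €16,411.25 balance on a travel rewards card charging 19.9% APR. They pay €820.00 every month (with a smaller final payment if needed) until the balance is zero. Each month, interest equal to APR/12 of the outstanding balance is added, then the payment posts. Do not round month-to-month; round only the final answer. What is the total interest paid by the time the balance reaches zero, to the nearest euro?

Monthly rate r = 19.9%/12 = 1.65833% = 0.0165833.
Payoff takes n = ⌈−ln(1 − rB₀/P)/ln(1+r)⌉ = ⌈24.521⌉ = 25 payments; the last is €429.09.
Total paid = 24·€820.00 + €429.09 = €20,109.09.
Total interest = total paid − principal = €20,109.09 − €16,411.25 = €3,697.84.

€3,698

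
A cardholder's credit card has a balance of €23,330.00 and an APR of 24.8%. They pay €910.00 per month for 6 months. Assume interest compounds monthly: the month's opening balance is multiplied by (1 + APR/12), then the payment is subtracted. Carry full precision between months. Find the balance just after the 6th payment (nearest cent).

Monthly rate r = 24.8%/12 = 2.06667% = 0.0206667.
Each month: B ← B·(1+r) − €910.00.
Month 1: interest €482.15; balance after payment €22,902.15.
Month 2: interest €473.31; balance after payment €22,465.46.
Month 3: interest €464.29; balance after payment €22,019.75.
Month 4: interest €455.07; balance after payment €21,564.83.
Month 5: interest €445.67; balance after payment €21,100.50.
Month 6: interest €436.08; balance after payment €20,626.58.

€20,626.58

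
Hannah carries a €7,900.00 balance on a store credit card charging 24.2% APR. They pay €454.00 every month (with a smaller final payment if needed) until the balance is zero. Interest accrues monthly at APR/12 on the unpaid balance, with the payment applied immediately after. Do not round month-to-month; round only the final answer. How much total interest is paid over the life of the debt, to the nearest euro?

€1,929

Monthly rate r = 24.2%/12 = 2.01667% = 0.0201667.
Payoff takes n = ⌈−ln(1 − rB₀/P)/ln(1+r)⌉ = ⌈21.647⌉ = 22 payments; the last is €294.58.
Total paid = 21·€454.00 + €294.58 = €9,828.58.
Total interest = total paid − principal = €9,828.58 − €7,900.00 = €1,928.58.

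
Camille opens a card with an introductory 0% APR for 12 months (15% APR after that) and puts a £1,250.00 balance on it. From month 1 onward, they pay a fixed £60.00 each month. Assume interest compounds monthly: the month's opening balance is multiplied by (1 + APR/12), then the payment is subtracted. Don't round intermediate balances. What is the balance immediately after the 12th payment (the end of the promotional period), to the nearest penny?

Promo months 1–12 at r₀ = 0%/12 = 0; months 13+ at r₁ = 15%/12 = 0.0125.
After month 12 (no interest yet): B = £1,250.00 − 12·£60.00 = £530.00.

£530.00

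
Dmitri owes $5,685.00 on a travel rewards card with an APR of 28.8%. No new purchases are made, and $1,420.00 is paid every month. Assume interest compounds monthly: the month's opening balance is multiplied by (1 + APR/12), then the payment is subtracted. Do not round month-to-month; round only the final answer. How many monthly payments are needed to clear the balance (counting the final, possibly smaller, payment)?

5 payments

Monthly rate r = 28.8%/12 = 2.4% = 0.024.
Recurrence: B ← B·(1+r) − $1,420.00.
Month 1: interest $136.44; balance after payment $4,401.44.
Month 2: interest $105.63; balance after payment $3,087.07.
Month 3: interest $74.09; balance after payment $1,741.16.
Month 4: interest $41.79; balance after payment $362.95.
Month 5: interest $8.71; balance after payment $0.00.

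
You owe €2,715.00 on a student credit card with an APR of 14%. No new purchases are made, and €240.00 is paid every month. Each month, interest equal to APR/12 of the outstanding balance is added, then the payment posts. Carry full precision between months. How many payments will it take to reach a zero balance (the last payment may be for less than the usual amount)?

Monthly rate r = 14%/12 = 1.16667% = 0.0116667.
Recurrence: B ← B·(1+r) − €240.00.
Month 1: interest €31.68; balance after payment €2,506.68.
Month 2: interest €29.24; balance after payment €2,295.92.
Closed form: n = −ln(1 − rB₀/P)/ln(1+r) = −ln(0.86802)/ln(1.01167) ≈ 12.203, so the balance reaches zero during payment 13.

13 payments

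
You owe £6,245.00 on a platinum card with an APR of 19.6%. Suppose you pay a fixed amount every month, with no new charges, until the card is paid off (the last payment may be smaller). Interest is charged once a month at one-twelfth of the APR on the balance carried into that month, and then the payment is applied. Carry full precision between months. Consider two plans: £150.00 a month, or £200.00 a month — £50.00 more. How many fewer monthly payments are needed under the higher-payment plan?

26 fewer payments

Monthly rate r = 19.6%/12 = 1.63333% = 0.0163333.
At £150.00/mo: n = ⌈−ln(1 − rB₀/P)/ln(1+r)⌉ = 71 payments (last £50.01); total interest = total paid − £6,245.00 = £4,305.01.
At £200.00/mo: 45 payments (last £6.30); total interest £2,561.30.
Payments saved = 71 − 45 = 26.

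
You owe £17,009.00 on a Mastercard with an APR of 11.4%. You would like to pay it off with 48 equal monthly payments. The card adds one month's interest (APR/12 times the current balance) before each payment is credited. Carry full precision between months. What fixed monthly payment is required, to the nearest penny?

Monthly rate r = 11.4%/12 = 0.95% = 0.0095.
Level-payment amortization: P = B₀·r / (1 − (1+r)^(−n)) = 17009.00·0.0095 / (1 − 1.0095^(−48)).
Denominator 1 − (1+r)^(−48) = 0.364820486.
P = 161.585 / 0.364820486 ≈ 442.92.

£442.92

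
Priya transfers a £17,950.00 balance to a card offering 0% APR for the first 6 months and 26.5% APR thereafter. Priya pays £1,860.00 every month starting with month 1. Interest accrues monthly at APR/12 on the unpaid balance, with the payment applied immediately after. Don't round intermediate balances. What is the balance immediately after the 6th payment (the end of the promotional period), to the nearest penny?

Promo months 1–6 at r₀ = 0%/12 = 0; months 7+ at r₁ = 26.5%/12 = 0.0220833.
After month 6 (no interest yet): B = £17,950.00 − 6·£1,860.00 = £6,790.00.

£6,790.00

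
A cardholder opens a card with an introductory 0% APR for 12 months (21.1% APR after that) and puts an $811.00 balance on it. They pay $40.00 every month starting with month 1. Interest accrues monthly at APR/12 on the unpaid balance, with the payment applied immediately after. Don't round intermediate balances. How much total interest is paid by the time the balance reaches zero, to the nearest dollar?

$30

Promo months 1–12 at r₀ = 0%/12 = 0; months 13+ at r₁ = 21.1%/12 = 0.0175833.
After month 12 (no interest yet): B = $811.00 − 12·$40.00 = $331.00.
Then at r₁ with $40.00/mo: n₂ = −ln(1 − r₁·B/P)/ln(1+r₁) ≈ 9.02 → 10 more payments.
Total paid = 21·$40.00 + $0.85 = $840.85; interest = $840.85 − $811.00 = $29.85.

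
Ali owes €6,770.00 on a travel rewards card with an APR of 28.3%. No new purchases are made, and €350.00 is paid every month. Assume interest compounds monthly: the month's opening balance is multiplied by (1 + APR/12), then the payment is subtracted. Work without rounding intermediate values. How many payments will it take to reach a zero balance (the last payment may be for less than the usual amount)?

27 payments

Monthly rate r = 28.3%/12 = 2.35833% = 0.0235833.
Recurrence: B ← B·(1+r) − €350.00.
Month 1: interest €159.66; balance after payment €6,579.66.
Month 2: interest €155.17; balance after payment €6,384.83.
Closed form: n = −ln(1 − rB₀/P)/ln(1+r) = −ln(0.54383)/ln(1.02358) ≈ 26.132, so the balance reaches zero during payment 27.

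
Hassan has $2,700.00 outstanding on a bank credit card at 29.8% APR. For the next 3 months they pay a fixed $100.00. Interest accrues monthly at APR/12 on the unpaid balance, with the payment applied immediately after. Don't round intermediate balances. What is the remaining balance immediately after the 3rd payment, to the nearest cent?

$2,598.67

Monthly rate r = 29.8%/12 = 2.48333% = 0.0248333.
Each month: B ← B·(1+r) − $100.00.
Month 1: interest $67.05; balance after payment $2,667.05.
Month 2: interest $66.23; balance after payment $2,633.28.
Month 3: interest $65.39; balance after payment $2,598.67.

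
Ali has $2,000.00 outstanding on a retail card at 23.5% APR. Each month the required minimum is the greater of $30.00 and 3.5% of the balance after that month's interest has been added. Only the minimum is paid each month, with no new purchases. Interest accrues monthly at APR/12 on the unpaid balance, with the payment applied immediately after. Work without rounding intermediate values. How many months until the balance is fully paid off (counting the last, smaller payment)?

95 months

Monthly rate r = 23.5%/12 = 1.95833% = 0.0195833.
While 3.5% of the post-interest balance exceeds $30.00, each month B ← (B·(1+r))·(1 − 0.035), i.e. B shrinks by the factor (1+r)·0.965 = 0.9839.
This holds for months 1–54. Entering month 55 the balance is $832.40; 3.5% of the post-interest balance is now below $30.00, so the flat $30.00 minimum applies from here.
From month 55 a fixed $30.00 at rate r clears $832.40 in 41 more payments. Total: 54 + 41 = 95 months.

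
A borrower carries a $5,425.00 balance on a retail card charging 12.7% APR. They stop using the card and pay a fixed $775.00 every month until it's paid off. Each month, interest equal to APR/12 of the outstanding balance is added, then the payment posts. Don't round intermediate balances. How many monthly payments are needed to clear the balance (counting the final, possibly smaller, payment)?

8 months

Monthly rate r = 12.7%/12 = 1.05833% = 0.0105833.
Recurrence: B ← B·(1+r) − $775.00.
Month 1: interest $57.41; balance after payment $4,707.41.
Month 2: interest $49.82; balance after payment $3,982.23.
Closed form: n = −ln(1 − rB₀/P)/ln(1+r) = −ln(0.92592)/ln(1.01058) ≈ 7.311, so the balance reaches zero during payment 8.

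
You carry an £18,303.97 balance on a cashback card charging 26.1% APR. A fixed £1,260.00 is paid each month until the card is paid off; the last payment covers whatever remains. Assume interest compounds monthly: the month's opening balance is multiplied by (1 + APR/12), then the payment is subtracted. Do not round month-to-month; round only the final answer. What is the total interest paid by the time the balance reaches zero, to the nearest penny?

£3,936.28

Monthly rate r = 26.1%/12 = 2.175% = 0.02175.
Payoff takes n = ⌈−ln(1 − rB₀/P)/ln(1+r)⌉ = ⌈17.649⌉ = 18 payments; the last is £820.25.
Total paid = 17·£1,260.00 + £820.25 = £22,240.25.
Total interest = total paid − principal = £22,240.25 − £18,303.97 = £3,936.28.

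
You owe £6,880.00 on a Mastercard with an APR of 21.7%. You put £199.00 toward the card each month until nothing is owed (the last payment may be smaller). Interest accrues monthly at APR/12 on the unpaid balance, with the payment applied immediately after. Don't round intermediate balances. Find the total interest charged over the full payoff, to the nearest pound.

£4,017

Monthly rate r = 21.7%/12 = 1.80833% = 0.0180833.
Payoff takes n = ⌈−ln(1 − rB₀/P)/ln(1+r)⌉ = ⌈54.757⌉ = 55 payments; the last is £150.98.
Total paid = 54·£199.00 + £150.98 = £10,896.98.
Total interest = total paid − principal = £10,896.98 − £6,880.00 = £4,016.98.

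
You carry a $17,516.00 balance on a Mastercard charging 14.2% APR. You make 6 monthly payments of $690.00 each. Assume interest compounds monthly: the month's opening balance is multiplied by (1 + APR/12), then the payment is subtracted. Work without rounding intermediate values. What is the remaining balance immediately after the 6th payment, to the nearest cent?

$14,532.59

Monthly rate r = 14.2%/12 = 1.18333% = 0.0118333.
Each month: B ← B·(1+r) − $690.00.
Month 1: interest $207.27; balance after payment $17,033.27.
Month 2: interest $201.56; balance after payment $16,544.83.
Month 3: interest $195.78; balance after payment $16,050.61.
Month 4: interest $189.93; balance after payment $15,550.55.
Month 5: interest $184.01; balance after payment $15,044.56.
Month 6: interest $178.03; balance after payment $14,532.59.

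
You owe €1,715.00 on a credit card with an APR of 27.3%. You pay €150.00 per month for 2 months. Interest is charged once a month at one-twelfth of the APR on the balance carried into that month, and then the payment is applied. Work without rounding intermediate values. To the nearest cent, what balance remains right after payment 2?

€1,490.51

Monthly rate r = 27.3%/12 = 2.275% = 0.02275.
Each month: B ← B·(1+r) − €150.00.
Month 1: interest €39.02; balance after payment €1,604.02.
Month 2: interest €36.49; balance after payment €1,490.51.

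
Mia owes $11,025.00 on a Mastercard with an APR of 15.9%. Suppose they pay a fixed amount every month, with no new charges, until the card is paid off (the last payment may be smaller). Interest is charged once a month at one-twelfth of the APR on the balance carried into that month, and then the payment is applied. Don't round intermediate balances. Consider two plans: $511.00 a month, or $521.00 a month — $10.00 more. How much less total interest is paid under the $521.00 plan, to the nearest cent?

Monthly rate r = 15.9%/12 = 1.325% = 0.01325.
At $511.00/mo: n = ⌈−ln(1 − rB₀/P)/ln(1+r)⌉ = 26 payments (last $296.64); total interest = total paid − $11,025.00 = $2,046.64.
At $521.00/mo: 25 payments (last $519.66); total interest $1,998.66.
Interest saved = $2,046.64 − $1,998.66 = $47.98.

$47.98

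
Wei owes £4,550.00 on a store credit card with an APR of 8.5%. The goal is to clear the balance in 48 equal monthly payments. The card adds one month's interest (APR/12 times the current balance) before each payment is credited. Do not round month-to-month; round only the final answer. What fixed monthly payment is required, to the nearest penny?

Monthly rate r = 8.5%/12 = 0.708333% = 0.00708333.
Level-payment amortization: P = B₀·r / (1 − (1+r)^(−n)) = 4550.00·0.00708333 / (1 − 1.00708^(−48)).
Denominator 1 − (1+r)^(−48) = 0.287376102.
P = 32.2292 / 0.287376102 ≈ 112.15.

£112.15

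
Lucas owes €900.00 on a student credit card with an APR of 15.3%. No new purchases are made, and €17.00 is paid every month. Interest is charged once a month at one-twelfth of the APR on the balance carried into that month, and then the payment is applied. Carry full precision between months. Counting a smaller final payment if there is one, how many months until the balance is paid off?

89 payments

Monthly rate r = 15.3%/12 = 1.275% = 0.01275.
Recurrence: B ← B·(1+r) − €17.00.
Month 1: interest €11.48; balance after payment €894.48.
Month 2: interest €11.40; balance after payment €888.88.
Closed form: n = −ln(1 − rB₀/P)/ln(1+r) = −ln(0.325)/ln(1.01275) ≈ 88.712, so the balance reaches zero during payment 89.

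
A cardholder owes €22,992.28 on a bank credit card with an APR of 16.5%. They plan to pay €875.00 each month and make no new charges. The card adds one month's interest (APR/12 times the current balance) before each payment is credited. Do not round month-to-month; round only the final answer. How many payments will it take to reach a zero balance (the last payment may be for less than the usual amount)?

33 payments

Monthly rate r = 16.5%/12 = 1.375% = 0.01375.
Recurrence: B ← B·(1+r) − €875.00.
Month 1: interest €316.14; balance after payment €22,433.42.
Month 2: interest €308.46; balance after payment €21,866.88.
Closed form: n = −ln(1 − rB₀/P)/ln(1+r) = −ln(0.63869)/ln(1.01375) ≈ 32.830, so the balance reaches zero during payment 33.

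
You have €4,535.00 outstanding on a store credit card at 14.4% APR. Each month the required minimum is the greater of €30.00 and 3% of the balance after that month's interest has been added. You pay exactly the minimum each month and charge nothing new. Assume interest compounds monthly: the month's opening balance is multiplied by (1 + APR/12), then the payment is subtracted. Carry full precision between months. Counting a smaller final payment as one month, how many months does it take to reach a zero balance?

Monthly rate r = 14.4%/12 = 1.2% = 0.012.
While 3% of the post-interest balance exceeds €30.00, each month B ← (B·(1+r))·(1 − 0.03), i.e. B shrinks by the factor (1+r)·0.97 = 0.98164.
This holds for months 1–83. Entering month 84 the balance is €974.12; 3% of the post-interest balance is now below €30.00, so the flat €30.00 minimum applies from here.
From month 84 a fixed €30.00 at rate r clears €974.12 in 42 more payments. Total: 83 + 42 = 125 months.

125 months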